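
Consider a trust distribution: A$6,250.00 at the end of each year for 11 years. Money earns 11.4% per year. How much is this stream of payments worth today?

A$38,104.49

This is an ordinary annuity: 11 payments of A$6,250.00 at the end of each year.
Periodic rate r = 0.114 per year.
PV = PMT × [(1 − (1+r)^−n)/r] = 6,250 × [1 − (1+r)^−11] / r = A$38,104.49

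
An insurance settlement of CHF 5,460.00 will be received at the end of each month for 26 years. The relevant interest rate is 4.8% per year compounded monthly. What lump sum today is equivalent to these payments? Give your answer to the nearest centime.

This is an ordinary annuity: 312 payments of CHF 5,460.00 at the end of each month.
Periodic rate r = 0.048/12 per month; n is counted in months.
PV = PMT × [(1 − (1+r)^−n)/r] = 5,460 × [1 − (1+r)^−312] / r = CHF 972,161.31

CHF 972,161.31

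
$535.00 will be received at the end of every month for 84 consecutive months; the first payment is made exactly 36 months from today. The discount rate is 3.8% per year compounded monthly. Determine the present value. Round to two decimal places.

Ordinary annuity of 84 payments, first payment at period 36.
Periodic rate r = 0.038/12 per month; n is counted in months.
The ordinary-annuity PV formula values the stream one period before the first payment (period 35); discount that back 35 periods:
PV₀ = 535 × [1 − (1+r)^−84] / r × (1+r)^−35 = $35,277.17

$35,277.17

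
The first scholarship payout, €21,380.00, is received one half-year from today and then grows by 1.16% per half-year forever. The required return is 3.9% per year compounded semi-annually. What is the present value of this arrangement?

€2,706,329.11

Periodic rate r = 0.039/2 per half-year.
Growing perpetuity (Gordon): PV = PMT₁ / (r − g) = 21,380 / (r − 0.0116) = €2,706,329.11.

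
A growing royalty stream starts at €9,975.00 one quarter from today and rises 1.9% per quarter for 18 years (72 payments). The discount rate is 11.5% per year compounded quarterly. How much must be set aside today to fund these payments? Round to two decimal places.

Periodic rate r = 0.115/4 per quarter; n is counted in quarters.
Growing ordinary annuity: PV = PMT₁ × [1 − ((1+g)/(1+r))^n] / (r − g) = 9,975 × [1 − ((1+0.019)/(1+r))^72] / (r − 0.019) = €507,681.61.

€507,681.61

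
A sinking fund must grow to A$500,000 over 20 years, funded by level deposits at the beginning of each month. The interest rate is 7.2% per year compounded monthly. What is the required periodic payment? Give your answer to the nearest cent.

Level annuity due; solve FV = PMT × [((1+r)^n − 1)/r] × (1+r) for PMT.
Periodic rate r = 0.072/12 per month; n is counted in months.
With n = 240: PMT = 500,000 / ([((1+r)^n − 1)/r] × (1+r)) = A$931.16

A$931.16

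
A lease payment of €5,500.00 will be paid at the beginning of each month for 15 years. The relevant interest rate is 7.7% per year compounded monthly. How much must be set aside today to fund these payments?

€589,856.04

This is an annuity due: 180 payments of €5,500.00 at the beginning of each month.
Periodic rate r = 0.077/12 per month; n is counted in months.
PV = PMT × [(1 − (1+r)^−n)/r] × (1+r) = 5,500 × [1 − (1+r)^−180] / r × (1+r) = €589,856.04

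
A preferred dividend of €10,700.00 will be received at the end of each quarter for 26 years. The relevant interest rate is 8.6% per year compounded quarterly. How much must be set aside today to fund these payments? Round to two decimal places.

This is an ordinary annuity: 104 payments of €10,700.00 at the end of each quarter.
Periodic rate r = 0.086/4 per quarter; n is counted in quarters.
PV = PMT × [(1 − (1+r)^−n)/r] = 10,700 × [1 − (1+r)^−104] / r = €443,204.75

€443,204.75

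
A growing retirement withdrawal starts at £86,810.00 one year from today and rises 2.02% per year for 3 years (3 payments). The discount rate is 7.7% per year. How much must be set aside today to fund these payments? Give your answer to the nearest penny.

£229,281.91

Periodic rate r = 0.077 per year.
Growing ordinary annuity: PV = PMT₁ × [1 − ((1+g)/(1+r))^n] / (r − g) = 86,810 × [1 − ((1+0.0202)/(1+r))^3] / (r − 0.0202) = £229,281.91.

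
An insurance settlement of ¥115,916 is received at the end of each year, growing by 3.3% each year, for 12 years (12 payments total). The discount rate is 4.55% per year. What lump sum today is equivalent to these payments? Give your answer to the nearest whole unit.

¥1,246,363

Periodic rate r = 0.0455 per year.
Growing ordinary annuity: PV = PMT₁ × [1 − ((1+g)/(1+r))^n] / (r − g) = 115,916 × [1 − ((1+0.033)/(1+r))^12] / (r − 0.033) = ¥1,246,363.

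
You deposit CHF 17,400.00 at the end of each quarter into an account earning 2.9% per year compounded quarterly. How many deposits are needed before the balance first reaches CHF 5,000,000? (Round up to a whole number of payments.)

Periodic rate r = 0.029/4 per quarter; n is counted in quarters.
Ordinary annuity FV: 5,000,000 = 17,400 × [((1+r)^n − 1)/r].
(1+r)^n = 1 + 5,000,000 × r / 17,400, so n = ln(1 + 5,000,000·r/17,400) / ln(1+r) = 155.87.
Round up to a whole number of payments: n = 156.

156 payments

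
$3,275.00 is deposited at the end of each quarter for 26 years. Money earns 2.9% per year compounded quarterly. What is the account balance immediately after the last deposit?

This is an ordinary annuity: 104 deposits of $3,275.00 at the end of each quarter.
Periodic rate r = 0.029/4 per quarter; n is counted in quarters.
FV = PMT × [((1+r)^n − 1)/r] = 3,275 × [(1+r)^104 − 1] / r = $505,800.61

$505,800.61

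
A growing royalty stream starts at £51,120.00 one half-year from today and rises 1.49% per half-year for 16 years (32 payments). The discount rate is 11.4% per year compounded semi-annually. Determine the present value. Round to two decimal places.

£883,537.28

Periodic rate r = 0.114/2 per half-year; n is counted in half-years.
Growing ordinary annuity: PV = PMT₁ × [1 − ((1+g)/(1+r))^n] / (r − g) = 51,120 × [1 − ((1+0.0149)/(1+r))^32] / (r − 0.0149) = £883,537.28.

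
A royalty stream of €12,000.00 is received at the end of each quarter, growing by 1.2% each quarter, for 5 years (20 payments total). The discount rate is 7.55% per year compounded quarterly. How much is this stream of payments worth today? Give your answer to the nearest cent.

€221,048.47

Periodic rate r = 0.0755/4 per quarter; n is counted in quarters.
Growing ordinary annuity: PV = PMT₁ × [1 − ((1+g)/(1+r))^n] / (r − g) = 12,000 × [1 − ((1+0.012)/(1+r))^20] / (r − 0.012) = €221,048.47.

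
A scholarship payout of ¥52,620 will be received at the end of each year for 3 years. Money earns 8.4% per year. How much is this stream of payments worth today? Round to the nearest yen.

This is an ordinary annuity: 3 payments of ¥52,620 at the end of each year.
Periodic rate r = 0.084 per year.
PV = PMT × [(1 − (1+r)^−n)/r] = 52,620 × [1 − (1+r)^−3] / r = ¥134,634

¥134,634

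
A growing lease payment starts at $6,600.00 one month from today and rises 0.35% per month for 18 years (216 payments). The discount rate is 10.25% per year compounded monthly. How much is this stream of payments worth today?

Periodic rate r = 0.1025/12 per month; n is counted in months.
Growing ordinary annuity: PV = PMT₁ × [1 − ((1+g)/(1+r))^n] / (r − g) = 6,600 × [1 − ((1+0.0035)/(1+r))^216] / (r − 0.0035) = $865,632.78.

$865,632.78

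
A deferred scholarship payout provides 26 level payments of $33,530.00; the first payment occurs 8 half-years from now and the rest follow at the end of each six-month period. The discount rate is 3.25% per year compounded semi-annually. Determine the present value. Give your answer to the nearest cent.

$631,051.16

Ordinary annuity of 26 payments, first payment at period 8.
Periodic rate r = 0.0325/2 per half-year; n is counted in half-years.
The ordinary-annuity PV formula values the stream one period before the first payment (period 7); discount that back 7 periods:
PV₀ = 33,530 × [1 − (1+r)^−26] / r × (1+r)^−7 = $631,051.16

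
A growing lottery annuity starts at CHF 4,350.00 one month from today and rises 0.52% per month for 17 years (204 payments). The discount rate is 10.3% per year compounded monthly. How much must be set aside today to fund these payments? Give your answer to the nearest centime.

Periodic rate r = 0.103/12 per month; n is counted in months.
Growing ordinary annuity: PV = PMT₁ × [1 − ((1+g)/(1+r))^n] / (r − g) = 4,350 × [1 − ((1+0.0052)/(1+r))^204] / (r − 0.0052) = CHF 637,907.08.

CHF 637,907.08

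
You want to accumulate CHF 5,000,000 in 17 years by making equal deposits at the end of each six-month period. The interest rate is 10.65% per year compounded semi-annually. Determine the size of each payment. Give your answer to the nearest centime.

Level ordinary annuity; solve FV = PMT × [((1+r)^n − 1)/r] for PMT.
Periodic rate r = 0.1065/2 per half-year; n is counted in half-years.
With n = 34: PMT = 5,000,000 / ([((1+r)^n − 1)/r]) = CHF 55,062.77

CHF 55,062.77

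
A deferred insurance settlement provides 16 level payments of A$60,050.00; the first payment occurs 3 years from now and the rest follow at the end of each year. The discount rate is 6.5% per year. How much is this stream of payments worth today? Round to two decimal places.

Ordinary annuity of 16 payments, first payment at period 3.
Periodic rate r = 0.065 per year.
The ordinary-annuity PV formula values the stream one period before the first payment (period 2); discount that back 2 periods:
PV₀ = 60,050 × [1 − (1+r)^−16] / r × (1+r)^−2 = A$517,140.99

A$517,140.99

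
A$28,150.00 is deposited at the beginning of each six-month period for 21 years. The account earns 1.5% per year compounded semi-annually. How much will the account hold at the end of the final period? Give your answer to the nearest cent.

This is an annuity due: 42 deposits of A$28,150.00 at the beginning of each six-month period.
Periodic rate r = 0.015/2 per half-year; n is counted in half-years.
FV = PMT × [((1+r)^n − 1)/r] × (1+r) = 28,150 × [(1+r)^42 − 1] / r × (1+r) = A$1,394,042.64

A$1,394,042.64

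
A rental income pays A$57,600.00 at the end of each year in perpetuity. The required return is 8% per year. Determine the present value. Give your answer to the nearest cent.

A$720,000.00

Periodic rate r = 0.08 per year.
Level perpetuity: PV = PMT / r = 57,600 / (0.08) = A$720,000.00.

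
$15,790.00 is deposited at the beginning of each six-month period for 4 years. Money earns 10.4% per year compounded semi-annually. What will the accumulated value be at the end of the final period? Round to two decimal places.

$159,760.17

This is an annuity due: 8 deposits of $15,790.00 at the beginning of each six-month period.
Periodic rate r = 0.104/2 per half-year; n is counted in half-years.
FV = PMT × [((1+r)^n − 1)/r] × (1+r) = 15,790 × [(1+r)^8 − 1] / r × (1+r) = $159,760.17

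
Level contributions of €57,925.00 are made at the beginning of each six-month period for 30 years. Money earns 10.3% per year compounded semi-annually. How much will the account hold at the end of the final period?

€22,884,470.33

This is an annuity due: 60 deposits of €57,925.00 at the beginning of each six-month period.
Periodic rate r = 0.103/2 per half-year; n is counted in half-years.
FV = PMT × [((1+r)^n − 1)/r] × (1+r) = 57,925 × [(1+r)^60 − 1] / r × (1+r) = €22,884,470.33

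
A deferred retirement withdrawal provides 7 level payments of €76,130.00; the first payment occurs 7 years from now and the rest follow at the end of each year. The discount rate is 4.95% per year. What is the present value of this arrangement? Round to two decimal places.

€330,259.23

Ordinary annuity of 7 payments, first payment at period 7.
Periodic rate r = 0.0495 per year.
The ordinary-annuity PV formula values the stream one period before the first payment (period 6); discount that back 6 periods:
PV₀ = 76,130 × [1 − (1+r)^−7] / r × (1+r)^−6 = €330,259.23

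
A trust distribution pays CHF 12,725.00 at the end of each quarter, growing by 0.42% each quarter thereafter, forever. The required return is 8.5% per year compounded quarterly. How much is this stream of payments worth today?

Periodic rate r = 0.085/4 per quarter.
Growing perpetuity (Gordon): PV = PMT₁ / (r − g) = 12,725 / (r − 0.0042) = CHF 746,334.31.

CHF 746,334.31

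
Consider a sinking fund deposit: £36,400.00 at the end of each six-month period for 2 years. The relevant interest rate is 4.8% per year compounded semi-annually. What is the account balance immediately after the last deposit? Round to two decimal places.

This is an ordinary annuity: 4 deposits of £36,400.00 at the end of each six-month period.
Periodic rate r = 0.048/2 per half-year; n is counted in half-years.
FV = PMT × [((1+r)^n − 1)/r] = 36,400 × [(1+r)^4 − 1] / r = £150,925.97

£150,925.97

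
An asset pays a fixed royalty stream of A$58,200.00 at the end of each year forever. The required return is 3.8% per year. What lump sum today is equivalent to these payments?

A$1,531,578.95

Periodic rate r = 0.038 per year.
Level perpetuity: PV = PMT / r = 58,200 / (0.038) = A$1,531,578.95.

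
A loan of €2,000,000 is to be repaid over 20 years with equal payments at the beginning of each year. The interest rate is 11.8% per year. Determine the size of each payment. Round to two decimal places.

€236,500.75

Level annuity due; solve PV = PMT × [(1 − (1+r)^−n)/r] × (1+r) for PMT.
Periodic rate r = 0.118 per year.
With n = 20: PMT = 2,000,000 / ([(1 − (1+r)^−n)/r] × (1+r)) = €236,500.75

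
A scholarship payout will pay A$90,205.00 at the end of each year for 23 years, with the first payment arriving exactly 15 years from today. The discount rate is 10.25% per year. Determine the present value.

A$200,699.14

Ordinary annuity of 23 payments, first payment at period 15.
Periodic rate r = 0.1025 per year.
The ordinary-annuity PV formula values the stream one period before the first payment (period 14); discount that back 14 periods:
PV₀ = 90,205 × [1 − (1+r)^−23] / r × (1+r)^−14 = A$200,699.14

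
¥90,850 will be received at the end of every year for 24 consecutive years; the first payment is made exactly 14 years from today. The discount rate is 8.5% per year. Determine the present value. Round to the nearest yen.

¥317,860

Ordinary annuity of 24 payments, first payment at period 14.
Periodic rate r = 0.085 per year.
The ordinary-annuity PV formula values the stream one period before the first payment (period 13); discount that back 13 periods:
PV₀ = 90,850 × [1 − (1+r)^−24] / r × (1+r)^−13 = ¥317,860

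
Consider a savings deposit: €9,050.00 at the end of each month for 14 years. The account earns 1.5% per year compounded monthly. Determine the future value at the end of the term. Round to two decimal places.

€1,690,657.90

This is an ordinary annuity: 168 deposits of €9,050.00 at the end of each month.
Periodic rate r = 0.015/12 per month; n is counted in months.
FV = PMT × [((1+r)^n − 1)/r] = 9,050 × [(1+r)^168 − 1] / r = €1,690,657.90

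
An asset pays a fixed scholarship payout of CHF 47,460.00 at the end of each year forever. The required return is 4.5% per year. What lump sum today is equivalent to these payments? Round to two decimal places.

CHF 1,054,666.67

Periodic rate r = 0.045 per year.
Level perpetuity: PV = PMT / r = 47,460 / (0.045) = CHF 1,054,666.67.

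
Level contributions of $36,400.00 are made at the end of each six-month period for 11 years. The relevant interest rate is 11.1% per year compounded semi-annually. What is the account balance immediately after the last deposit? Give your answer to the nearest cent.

$1,496,378.84

This is an ordinary annuity: 22 deposits of $36,400.00 at the end of each six-month period.
Periodic rate r = 0.111/2 per half-year; n is counted in half-years.
FV = PMT × [((1+r)^n − 1)/r] = 36,400 × [(1+r)^22 − 1] / r = $1,496,378.84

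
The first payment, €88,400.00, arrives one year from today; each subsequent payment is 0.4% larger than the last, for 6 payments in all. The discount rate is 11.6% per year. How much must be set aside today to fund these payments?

Periodic rate r = 0.116 per year.
Growing ordinary annuity: PV = PMT₁ × [1 − ((1+g)/(1+r))^n] / (r − g) = 88,400 × [1 − ((1+0.004)/(1+r))^6] / (r − 0.004) = €370,828.22.

€370,828.22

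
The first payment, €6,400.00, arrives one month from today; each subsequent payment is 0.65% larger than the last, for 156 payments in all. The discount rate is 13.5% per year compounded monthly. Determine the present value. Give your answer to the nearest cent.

Periodic rate r = 0.135/12 per month; n is counted in months.
Growing ordinary annuity: PV = PMT₁ × [1 − ((1+g)/(1+r))^n] / (r − g) = 6,400 × [1 − ((1+0.0065)/(1+r))^156] / (r − 0.0065) = €700,963.70.

€700,963.70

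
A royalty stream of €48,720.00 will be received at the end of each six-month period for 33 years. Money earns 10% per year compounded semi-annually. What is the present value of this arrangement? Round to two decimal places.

€935,473.66

This is an ordinary annuity: 66 payments of €48,720.00 at the end of each six-month period.
Periodic rate r = 0.1/2 per half-year; n is counted in half-years.
PV = PMT × [(1 − (1+r)^−n)/r] = 48,720 × [1 − (1+r)^−66] / r = €935,473.66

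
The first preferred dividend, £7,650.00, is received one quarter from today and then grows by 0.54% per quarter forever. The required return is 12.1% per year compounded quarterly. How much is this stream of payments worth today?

£307,847.08

Periodic rate r = 0.121/4 per quarter.
Growing perpetuity (Gordon): PV = PMT₁ / (r − g) = 7,650 / (r − 0.0054) = £307,847.08.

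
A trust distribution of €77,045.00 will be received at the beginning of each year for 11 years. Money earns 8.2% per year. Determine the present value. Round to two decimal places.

€589,391.85

This is an annuity due: 11 payments of €77,045.00 at the beginning of each year.
Periodic rate r = 0.082 per year.
PV = PMT × [(1 − (1+r)^−n)/r] × (1+r) = 77,045 × [1 − (1+r)^−11] / r × (1+r) = €589,391.85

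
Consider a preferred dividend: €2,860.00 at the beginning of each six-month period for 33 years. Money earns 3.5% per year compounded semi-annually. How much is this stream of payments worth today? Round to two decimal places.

€113,372.11

This is an annuity due: 66 payments of €2,860.00 at the beginning of each six-month period.
Periodic rate r = 0.035/2 per half-year; n is counted in half-years.
PV = PMT × [(1 − (1+r)^−n)/r] × (1+r) = 2,860 × [1 − (1+r)^−66] / r × (1+r) = €113,372.11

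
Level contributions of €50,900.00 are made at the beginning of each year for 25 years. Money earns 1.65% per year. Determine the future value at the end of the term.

This is an annuity due: 25 deposits of €50,900.00 at the beginning of each year.
Periodic rate r = 0.0165 per year.
FV = PMT × [((1+r)^n − 1)/r] × (1+r) = 50,900 × [(1+r)^25 − 1] / r × (1+r) = €1,585,162.32

€1,585,162.32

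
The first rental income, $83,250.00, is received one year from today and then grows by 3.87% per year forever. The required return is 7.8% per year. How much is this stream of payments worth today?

$2,118,320.61

Periodic rate r = 0.078 per year.
Growing perpetuity (Gordon): PV = PMT₁ / (r − g) = 83,250 / (r − 0.0387) = $2,118,320.61.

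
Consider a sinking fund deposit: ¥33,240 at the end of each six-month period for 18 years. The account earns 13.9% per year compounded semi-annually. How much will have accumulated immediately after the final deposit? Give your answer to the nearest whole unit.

This is an ordinary annuity: 36 deposits of ¥33,240 at the end of each six-month period.
Periodic rate r = 0.139/2 per half-year; n is counted in half-years.
FV = PMT × [((1+r)^n − 1)/r] = 33,240 × [(1+r)^36 − 1] / r = ¥4,894,328

¥4,894,328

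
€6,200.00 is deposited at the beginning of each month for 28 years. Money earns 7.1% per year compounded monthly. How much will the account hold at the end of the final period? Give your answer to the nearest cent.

€6,596,766.29

This is an annuity due: 336 deposits of €6,200.00 at the beginning of each month.
Periodic rate r = 0.071/12 per month; n is counted in months.
FV = PMT × [((1+r)^n − 1)/r] × (1+r) = 6,200 × [(1+r)^336 − 1] / r × (1+r) = €6,596,766.29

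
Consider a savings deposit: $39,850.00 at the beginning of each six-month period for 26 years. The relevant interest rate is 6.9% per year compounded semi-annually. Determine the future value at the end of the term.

$5,776,565.24

This is an annuity due: 52 deposits of $39,850.00 at the beginning of each six-month period.
Periodic rate r = 0.069/2 per half-year; n is counted in half-years.
FV = PMT × [((1+r)^n − 1)/r] × (1+r) = 39,850 × [(1+r)^52 − 1] / r × (1+r) = $5,776,565.24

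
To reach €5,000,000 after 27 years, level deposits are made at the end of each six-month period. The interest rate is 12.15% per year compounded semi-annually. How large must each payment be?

€13,115.06

Level ordinary annuity; solve FV = PMT × [((1+r)^n − 1)/r] for PMT.
Periodic rate r = 0.1215/2 per half-year; n is counted in half-years.
With n = 54: PMT = 5,000,000 / ([((1+r)^n − 1)/r]) = €13,115.06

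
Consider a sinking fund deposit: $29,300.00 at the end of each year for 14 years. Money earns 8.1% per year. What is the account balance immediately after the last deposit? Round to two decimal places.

This is an ordinary annuity: 14 deposits of $29,300.00 at the end of each year.
Periodic rate r = 0.081 per year.
FV = PMT × [((1+r)^n − 1)/r] = 29,300 × [(1+r)^14 − 1] / r = $714,593.85

$714,593.85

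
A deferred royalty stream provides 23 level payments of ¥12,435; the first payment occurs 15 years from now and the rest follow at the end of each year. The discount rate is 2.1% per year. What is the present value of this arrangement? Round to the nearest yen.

¥168,199

Ordinary annuity of 23 payments, first payment at period 15.
Periodic rate r = 0.021 per year.
The ordinary-annuity PV formula values the stream one period before the first payment (period 14); discount that back 14 periods:
PV₀ = 12,435 × [1 − (1+r)^−23] / r × (1+r)^−14 = ¥168,199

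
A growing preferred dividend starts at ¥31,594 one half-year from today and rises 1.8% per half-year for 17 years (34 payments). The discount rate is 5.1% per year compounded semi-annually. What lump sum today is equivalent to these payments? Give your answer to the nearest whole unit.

Periodic rate r = 0.051/2 per half-year; n is counted in half-years.
Growing ordinary annuity: PV = PMT₁ × [1 − ((1+g)/(1+r))^n] / (r − g) = 31,594 × [1 − ((1+0.018)/(1+r))^34] / (r − 0.018) = ¥930,408.

¥930,408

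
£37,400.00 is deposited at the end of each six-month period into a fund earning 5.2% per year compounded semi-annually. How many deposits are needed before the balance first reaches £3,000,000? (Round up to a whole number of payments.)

44 payments

Periodic rate r = 0.052/2 per half-year; n is counted in half-years.
Ordinary annuity FV: 3,000,000 = 37,400 × [((1+r)^n − 1)/r].
(1+r)^n = 1 + 3,000,000 × r / 37,400, so n = ln(1 + 3,000,000·r/37,400) / ln(1+r) = 43.90.
Round up to a whole number of payments: n = 44.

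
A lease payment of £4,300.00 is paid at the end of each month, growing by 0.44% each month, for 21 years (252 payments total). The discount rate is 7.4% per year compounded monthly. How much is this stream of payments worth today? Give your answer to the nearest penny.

£870,879.26

Periodic rate r = 0.074/12 per month; n is counted in months.
Growing ordinary annuity: PV = PMT₁ × [1 − ((1+g)/(1+r))^n] / (r − g) = 4,300 × [1 − ((1+0.0044)/(1+r))^252] / (r − 0.0044) = £870,879.26.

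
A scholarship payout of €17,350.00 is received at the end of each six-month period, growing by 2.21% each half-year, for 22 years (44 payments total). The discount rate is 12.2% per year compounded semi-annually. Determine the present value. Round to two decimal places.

Periodic rate r = 0.122/2 per half-year; n is counted in half-years.
Growing ordinary annuity: PV = PMT₁ × [1 − ((1+g)/(1+r))^n] / (r − g) = 17,350 × [1 − ((1+0.0221)/(1+r))^44] / (r − 0.0221) = €359,800.58.

€359,800.58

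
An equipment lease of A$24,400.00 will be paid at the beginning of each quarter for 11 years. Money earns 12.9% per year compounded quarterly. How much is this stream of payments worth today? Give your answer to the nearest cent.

This is an annuity due: 44 payments of A$24,400.00 at the beginning of each quarter.
Periodic rate r = 0.129/4 per quarter; n is counted in quarters.
PV = PMT × [(1 − (1+r)^−n)/r] × (1+r) = 24,400 × [1 − (1+r)^−44] / r × (1+r) = A$587,743.48

A$587,743.48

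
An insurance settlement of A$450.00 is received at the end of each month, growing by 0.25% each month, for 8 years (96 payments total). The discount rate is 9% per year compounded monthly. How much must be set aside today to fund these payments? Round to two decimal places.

A$34,176.40

Periodic rate r = 0.09/12 per month; n is counted in months.
Growing ordinary annuity: PV = PMT₁ × [1 − ((1+g)/(1+r))^n] / (r − g) = 450 × [1 − ((1+0.0025)/(1+r))^96] / (r − 0.0025) = A$34,176.40.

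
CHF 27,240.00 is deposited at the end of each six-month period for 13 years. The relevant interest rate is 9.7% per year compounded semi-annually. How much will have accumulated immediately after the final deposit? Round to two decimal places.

CHF 1,362,525.97

This is an ordinary annuity: 26 deposits of CHF 27,240.00 at the end of each six-month period.
Periodic rate r = 0.097/2 per half-year; n is counted in half-years.
FV = PMT × [((1+r)^n − 1)/r] = 27,240 × [(1+r)^26 − 1] / r = CHF 1,362,525.97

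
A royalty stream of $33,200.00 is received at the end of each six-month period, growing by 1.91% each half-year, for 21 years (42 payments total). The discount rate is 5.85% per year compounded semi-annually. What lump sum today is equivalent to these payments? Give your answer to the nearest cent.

Periodic rate r = 0.0585/2 per half-year; n is counted in half-years.
Growing ordinary annuity: PV = PMT₁ × [1 − ((1+g)/(1+r))^n] / (r − g) = 33,200 × [1 − ((1+0.0191)/(1+r))^42] / (r − 0.0191) = $1,113,683.71.

$1,113,683.71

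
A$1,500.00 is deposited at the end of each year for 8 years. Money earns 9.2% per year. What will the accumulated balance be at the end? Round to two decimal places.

A$16,663.04

This is an ordinary annuity: 8 deposits of A$1,500.00 at the end of each year.
Periodic rate r = 0.092 per year.
FV = PMT × [((1+r)^n − 1)/r] = 1,500 × [(1+r)^8 − 1] / r = A$16,663.04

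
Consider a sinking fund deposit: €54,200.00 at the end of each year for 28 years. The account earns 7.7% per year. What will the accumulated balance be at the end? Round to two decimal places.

This is an ordinary annuity: 28 deposits of €54,200.00 at the end of each year.
Periodic rate r = 0.077 per year.
FV = PMT × [((1+r)^n − 1)/r] = 54,200 × [(1+r)^28 − 1] / r = €4,913,670.80

€4,913,670.80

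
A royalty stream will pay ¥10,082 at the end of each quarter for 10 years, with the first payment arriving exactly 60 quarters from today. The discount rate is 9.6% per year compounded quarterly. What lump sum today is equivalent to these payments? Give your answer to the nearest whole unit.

¥63,521

Ordinary annuity of 40 payments, first payment at period 60.
Periodic rate r = 0.096/4 per quarter; n is counted in quarters.
The ordinary-annuity PV formula values the stream one period before the first payment (period 59); discount that back 59 periods:
PV₀ = 10,082 × [1 − (1+r)^−40] / r × (1+r)^−59 = ¥63,521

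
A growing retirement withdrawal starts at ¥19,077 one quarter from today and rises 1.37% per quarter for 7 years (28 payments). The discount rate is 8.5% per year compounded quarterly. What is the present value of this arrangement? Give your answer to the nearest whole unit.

¥474,035

Periodic rate r = 0.085/4 per quarter; n is counted in quarters.
Growing ordinary annuity: PV = PMT₁ × [1 − ((1+g)/(1+r))^n] / (r − g) = 19,077 × [1 − ((1+0.0137)/(1+r))^28] / (r − 0.0137) = ¥474,035.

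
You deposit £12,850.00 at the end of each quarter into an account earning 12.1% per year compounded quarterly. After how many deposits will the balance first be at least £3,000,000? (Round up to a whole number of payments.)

Periodic rate r = 0.121/4 per quarter; n is counted in quarters.
Ordinary annuity FV: 3,000,000 = 12,850 × [((1+r)^n − 1)/r].
(1+r)^n = 1 + 3,000,000 × r / 12,850, so n = ln(1 + 3,000,000·r/12,850) / ln(1+r) = 70.04.
Round up to a whole number of payments: n = 71.

71 payments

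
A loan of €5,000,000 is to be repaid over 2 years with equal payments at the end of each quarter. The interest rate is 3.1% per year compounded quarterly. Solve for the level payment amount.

Level ordinary annuity; solve PV = PMT × [(1 − (1+r)^−n)/r] for PMT.
Periodic rate r = 0.031/4 per quarter; n is counted in quarters.
With n = 8: PMT = 5,000,000 / ([(1 − (1+r)^−n)/r]) = €646,993.18

€646,993.18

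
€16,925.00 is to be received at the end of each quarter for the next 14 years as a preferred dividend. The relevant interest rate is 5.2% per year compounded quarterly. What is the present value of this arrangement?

€670,302.33

This is an ordinary annuity: 56 payments of €16,925.00 at the end of each quarter.
Periodic rate r = 0.052/4 per quarter; n is counted in quarters.
PV = PMT × [(1 − (1+r)^−n)/r] = 16,925 × [1 − (1+r)^−56] / r = €670,302.33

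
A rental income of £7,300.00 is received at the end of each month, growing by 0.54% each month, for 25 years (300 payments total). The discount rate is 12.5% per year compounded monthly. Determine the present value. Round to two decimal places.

£1,128,244.54

Periodic rate r = 0.125/12 per month; n is counted in months.
Growing ordinary annuity: PV = PMT₁ × [1 − ((1+g)/(1+r))^n] / (r − g) = 7,300 × [1 − ((1+0.0054)/(1+r))^300] / (r − 0.0054) = £1,128,244.54.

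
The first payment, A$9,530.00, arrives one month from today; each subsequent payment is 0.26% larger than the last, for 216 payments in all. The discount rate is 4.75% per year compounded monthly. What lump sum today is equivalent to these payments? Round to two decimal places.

Periodic rate r = 0.0475/12 per month; n is counted in months.
Growing ordinary annuity: PV = PMT₁ × [1 − ((1+g)/(1+r))^n] / (r − g) = 9,530 × [1 − ((1+0.0026)/(1+r))^216] / (r − 0.0026) = A$1,778,969.97.

A$1,778,969.97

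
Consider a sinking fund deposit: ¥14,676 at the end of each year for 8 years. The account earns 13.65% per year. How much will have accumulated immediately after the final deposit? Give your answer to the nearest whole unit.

This is an ordinary annuity: 8 deposits of ¥14,676 at the end of each year.
Periodic rate r = 0.1365 per year.
FV = PMT × [((1+r)^n − 1)/r] = 14,676 × [(1+r)^8 − 1] / r = ¥191,731

¥191,731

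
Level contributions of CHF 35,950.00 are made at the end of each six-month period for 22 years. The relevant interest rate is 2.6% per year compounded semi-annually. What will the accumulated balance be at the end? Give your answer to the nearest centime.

This is an ordinary annuity: 44 deposits of CHF 35,950.00 at the end of each six-month period.
Periodic rate r = 0.026/2 per half-year; n is counted in half-years.
FV = PMT × [((1+r)^n − 1)/r] = 35,950 × [(1+r)^44 − 1] / r = CHF 2,116,315.96

CHF 2,116,315.96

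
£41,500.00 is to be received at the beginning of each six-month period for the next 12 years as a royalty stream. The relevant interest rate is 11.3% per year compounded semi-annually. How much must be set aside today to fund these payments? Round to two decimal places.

This is an annuity due: 24 payments of £41,500.00 at the beginning of each six-month period.
Periodic rate r = 0.113/2 per half-year; n is counted in half-years.
PV = PMT × [(1 − (1+r)^−n)/r] × (1+r) = 41,500 × [1 − (1+r)^−24] / r × (1+r) = £568,521.39

£568,521.39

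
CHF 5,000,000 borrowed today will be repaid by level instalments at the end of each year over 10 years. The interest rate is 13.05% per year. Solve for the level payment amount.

CHF 923,289.86

Level ordinary annuity; solve PV = PMT × [(1 − (1+r)^−n)/r] for PMT.
Periodic rate r = 0.1305 per year.
With n = 10: PMT = 5,000,000 / ([(1 − (1+r)^−n)/r]) = CHF 923,289.86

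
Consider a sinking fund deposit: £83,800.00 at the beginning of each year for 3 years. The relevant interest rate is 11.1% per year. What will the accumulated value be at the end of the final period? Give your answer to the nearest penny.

This is an annuity due: 3 deposits of £83,800.00 at the beginning of each year.
Periodic rate r = 0.111 per year.
FV = PMT × [((1+r)^n − 1)/r] × (1+r) = 83,800 × [(1+r)^3 − 1] / r × (1+r) = £311,455.41

£311,455.41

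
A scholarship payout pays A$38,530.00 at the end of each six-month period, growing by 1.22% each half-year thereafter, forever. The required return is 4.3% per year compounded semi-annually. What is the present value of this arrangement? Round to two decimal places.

A$4,143,010.75

Periodic rate r = 0.043/2 per half-year.
Growing perpetuity (Gordon): PV = PMT₁ / (r − g) = 38,530 / (r − 0.0122) = A$4,143,010.75.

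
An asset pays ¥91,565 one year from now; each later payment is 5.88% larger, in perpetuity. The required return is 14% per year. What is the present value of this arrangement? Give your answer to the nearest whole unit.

¥1,127,648

Periodic rate r = 0.14 per year.
Growing perpetuity (Gordon): PV = PMT₁ / (r − g) = 91,565 / (r − 0.0588) = ¥1,127,648.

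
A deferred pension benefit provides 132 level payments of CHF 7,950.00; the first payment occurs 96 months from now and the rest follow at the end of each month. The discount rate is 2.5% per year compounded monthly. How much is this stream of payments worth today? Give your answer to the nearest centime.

Ordinary annuity of 132 payments, first payment at period 96.
Periodic rate r = 0.025/12 per month; n is counted in months.
The ordinary-annuity PV formula values the stream one period before the first payment (period 95); discount that back 95 periods:
PV₀ = 7,950 × [1 − (1+r)^−132] / r × (1+r)^−95 = CHF 752,204.21

CHF 752,204.21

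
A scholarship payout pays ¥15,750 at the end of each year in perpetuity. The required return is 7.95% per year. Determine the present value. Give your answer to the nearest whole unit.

¥198,113

Periodic rate r = 0.0795 per year.
Level perpetuity: PV = PMT / r = 15,750 / (0.0795) = ¥198,113.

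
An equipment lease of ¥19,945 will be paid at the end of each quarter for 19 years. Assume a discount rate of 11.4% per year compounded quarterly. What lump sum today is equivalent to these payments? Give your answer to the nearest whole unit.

¥617,133

This is an ordinary annuity: 76 payments of ¥19,945 at the end of each quarter.
Periodic rate r = 0.114/4 per quarter; n is counted in quarters.
PV = PMT × [(1 − (1+r)^−n)/r] = 19,945 × [1 − (1+r)^−76] / r = ¥617,133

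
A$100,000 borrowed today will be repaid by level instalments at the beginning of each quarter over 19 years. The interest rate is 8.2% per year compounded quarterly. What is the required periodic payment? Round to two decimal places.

Level annuity due; solve PV = PMT × [(1 − (1+r)^−n)/r] × (1+r) for PMT.
Periodic rate r = 0.082/4 per quarter; n is counted in quarters.
With n = 76: PMT = 100,000 / ([(1 − (1+r)^−n)/r] × (1+r)) = A$2,555.43

A$2,555.43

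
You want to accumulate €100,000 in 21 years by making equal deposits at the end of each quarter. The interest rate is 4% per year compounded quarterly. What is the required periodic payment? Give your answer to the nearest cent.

€765.27

Level ordinary annuity; solve FV = PMT × [((1+r)^n − 1)/r] for PMT.
Periodic rate r = 0.04/4 per quarter; n is counted in quarters.
With n = 84: PMT = 100,000 / ([((1+r)^n − 1)/r]) = €765.27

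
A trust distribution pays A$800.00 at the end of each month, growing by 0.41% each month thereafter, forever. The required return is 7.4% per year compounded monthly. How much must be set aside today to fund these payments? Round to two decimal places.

A$387,096.77

Periodic rate r = 0.074/12 per month.
Growing perpetuity (Gordon): PV = PMT₁ / (r − g) = 800 / (r − 0.0041) = A$387,096.77.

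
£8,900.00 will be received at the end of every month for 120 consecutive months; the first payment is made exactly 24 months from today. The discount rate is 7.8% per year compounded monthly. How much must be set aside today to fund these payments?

Ordinary annuity of 120 payments, first payment at period 24.
Periodic rate r = 0.078/12 per month; n is counted in months.
The ordinary-annuity PV formula values the stream one period before the first payment (period 23); discount that back 23 periods:
PV₀ = 8,900 × [1 − (1+r)^−120] / r × (1+r)^−23 = £637,534.34

£637,534.34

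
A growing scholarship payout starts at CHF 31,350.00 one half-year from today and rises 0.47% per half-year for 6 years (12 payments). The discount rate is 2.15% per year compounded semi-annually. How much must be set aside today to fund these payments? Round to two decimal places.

CHF 360,186.88

Periodic rate r = 0.0215/2 per half-year; n is counted in half-years.
Growing ordinary annuity: PV = PMT₁ × [1 − ((1+g)/(1+r))^n] / (r − g) = 31,350 × [1 − ((1+0.0047)/(1+r))^12] / (r − 0.0047) = CHF 360,186.88.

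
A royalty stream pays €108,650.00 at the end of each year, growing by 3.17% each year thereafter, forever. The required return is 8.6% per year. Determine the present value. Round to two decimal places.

Periodic rate r = 0.086 per year.
Growing perpetuity (Gordon): PV = PMT₁ / (r − g) = 108,650 / (r − 0.0317) = €2,000,920.81.

€2,000,920.81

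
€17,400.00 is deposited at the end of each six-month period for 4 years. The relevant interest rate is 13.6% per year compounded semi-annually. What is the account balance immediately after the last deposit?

This is an ordinary annuity: 8 deposits of €17,400.00 at the end of each six-month period.
Periodic rate r = 0.136/2 per half-year; n is counted in half-years.
FV = PMT × [((1+r)^n − 1)/r] = 17,400 × [(1+r)^8 − 1] / r = €177,239.76

€177,239.76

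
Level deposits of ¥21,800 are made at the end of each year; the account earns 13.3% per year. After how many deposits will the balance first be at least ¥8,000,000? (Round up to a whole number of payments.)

Periodic rate r = 0.133 per year.
Ordinary annuity FV: 8,000,000 = 21,800 × [((1+r)^n − 1)/r].
(1+r)^n = 1 + 8,000,000 × r / 21,800, so n = ln(1 + 8,000,000·r/21,800) / ln(1+r) = 31.30.
Round up to a whole number of payments: n = 32.

32 payments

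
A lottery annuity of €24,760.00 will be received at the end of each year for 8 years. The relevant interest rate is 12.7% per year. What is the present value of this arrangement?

€120,047.91

This is an ordinary annuity: 8 payments of €24,760.00 at the end of each year.
Periodic rate r = 0.127 per year.
PV = PMT × [(1 − (1+r)^−n)/r] = 24,760 × [1 − (1+r)^−8] / r = €120,047.91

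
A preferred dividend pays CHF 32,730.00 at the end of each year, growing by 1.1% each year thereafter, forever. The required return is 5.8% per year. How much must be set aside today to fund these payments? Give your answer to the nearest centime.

CHF 696,382.98

Periodic rate r = 0.058 per year.
Growing perpetuity (Gordon): PV = PMT₁ / (r − g) = 32,730 / (r − 0.011) = CHF 696,382.98.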